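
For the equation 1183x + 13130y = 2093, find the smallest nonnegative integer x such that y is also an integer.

gcd(13130, 1183) = 13  (13130 = 11*1183 + 117, 1183 = 10*117 + 13, 117 = 9*13).
13 divides 2093, so solutions exist.
Back-substituting, 1183*(111) + 13130*(-10) = 13.
Scale by 2093/13 = 161: (x₀, y₀) = (17871, -1610).
General solution: x = 17871 + 1010t, y = -1610 - 91t for integer t.
x ≥ 0: smallest is 17871 mod 1010 = 701 (at t = -17), with y = -63.

701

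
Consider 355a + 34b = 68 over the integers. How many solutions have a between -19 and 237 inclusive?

gcd(355, 34) = 1  (355 = 10*34 + 15, 34 = 2*15 + 4, 15 = 3*4 + 3, 4 = 1*3 + 1, 3 = 3*1).
Back-substituting, 355*(-9) + 34*(94) = 1.
Scale by 68: particular solution (-612, 6392); reduce a mod 34: (0, 2).
General solution: a = 0 + 34t, b = 2 - 355t for integer t.
-19 ≤ 0 + 34t ≤ 237 gives t ∈ [0, 6], which is 7 values.

7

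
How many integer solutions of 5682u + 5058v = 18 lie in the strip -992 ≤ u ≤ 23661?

29

gcd(5682, 5058):
  5682 = 1·5058 + 624
  5058 = 8·624 + 66
  624 = 9·66 + 30
  66 = 2·30 + 6
  30 = 5·6
so gcd(5682, 5058) = 6.
Back-substitute for Bézout coefficients:
  6 = 66 - 2·30
  ... = 5682·(-154) + 5058·(173)
Scale by 3: particular solution (-462, 519); reduce u mod 843: (381, -428).
General solution: u = 381 + 843t, v = -428 - 947t for integer t.
-992 ≤ 381 + 843t ≤ 23661 gives t ∈ [-1, 27], which is 29 values.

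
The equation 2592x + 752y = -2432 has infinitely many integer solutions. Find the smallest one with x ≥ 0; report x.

gcd(2592, 752):
  2592 = 3·752 + 336
  752 = 2·336 + 80
  336 = 4·80 + 16
  80 = 5·16
so gcd(2592, 752) = 16.
16 divides -2432, so solutions exist.
Back-substitute for Bézout coefficients:
  16 = 336 - 4·80
  ... = 2592·(9) + 752·(-31)
Scale by -2432/16 = -152: (x₀, y₀) = (-1368, 4712).
General solution: x = -1368 + 47t, y = 4712 - 162t for integer t.
x ≥ 0: smallest is -1368 mod 47 = 42 (at t = 30), with y = -148.

42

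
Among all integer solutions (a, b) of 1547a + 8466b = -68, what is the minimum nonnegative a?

gcd(8466, 1547) = 17.
17 divides -68, so solutions exist.
By Bézout, 1547·(-197) + 8466·(36) = 17.
Scale by -68/17 = -4: (a₀, b₀) = (788, -144).
General solution: a = 788 + 498t, b = -144 - 91t for integer t.
a ≥ 0: smallest is 788 mod 498 = 290 (at t = -1), with b = -53.

290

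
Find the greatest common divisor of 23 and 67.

1

gcd(67, 23) = 1  (67 = 2·23 + 21, 23 = 1·21 + 2, 21 = 10·2 + 1, 2 = 2·1).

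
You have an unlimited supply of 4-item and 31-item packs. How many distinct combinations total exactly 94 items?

1

Need nonnegative integers with 4j + 31k = 94.
gcd(4, 31) = 1, and 4·(8) + 31·(-1) = 1.
So (j₀, k₀) = (752, -94); general j = 752 + 31t, k = -94 - 4t.
j ≥ 0 ⇒ t ≥ -24; k ≥ 0 ⇒ t ≤ -24. That's 1 value of t.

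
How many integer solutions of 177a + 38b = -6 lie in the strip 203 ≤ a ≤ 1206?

gcd(177, 38) = 1.
By Bézout, 177*(-3) + 38*(14) = 1.
Particular solution: (18, -84).
General solution: a = 18 + 38t, b = -84 - 177t for integer t.
203 ≤ 18 + 38t ≤ 1206 gives t ∈ [5, 31], which is 27 values.

27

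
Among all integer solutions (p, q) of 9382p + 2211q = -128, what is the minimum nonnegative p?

271

gcd(9382, 2211) = 1  (9382 = 4·2211 + 538, 2211 = 4·538 + 59, 538 = 9·59 + 7, 59 = 8·7 + 3, 7 = 2·3 + 1, 3 = 3·1).
1 divides -128, so solutions exist.
Back-substituting, 9382·(637) + 2211·(-2703) = 1.
Scale by -128/1 = -128: (p₀, q₀) = (-81536, 345984).
General solution: p = -81536 + 2211t, q = 345984 - 9382t for integer t.
p ≥ 0: smallest is -81536 mod 2211 = 271 (at t = 37), with q = -1150.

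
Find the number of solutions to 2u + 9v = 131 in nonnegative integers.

7

gcd(9, 2) = 1.
By Bézout, 2×(-4) + 9×(1) = 1.
One solution: (7, 13).
General: u = 7 + 9t, v = 13 - 2t.
u ≥ 0 ⇒ t ≥ 0; v ≥ 0 ⇒ t ≤ 6. So t ∈ [0, 6]: 7 solutions.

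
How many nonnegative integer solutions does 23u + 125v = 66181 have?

23

gcd(125, 23) = 1  (125 = 5×23 + 10, 23 = 2×10 + 3, 10 = 3×3 + 1, 3 = 3×1).
Back-substituting, 23×(-38) + 125×(7) = 1.
Scale by 66181: one solution is (-2514878, 463267). Reduce u mod 125: (122, 507).
General: u = 122 + 125t, v = 507 - 23t.
u ≥ 0 ⇒ t ≥ 0; v ≥ 0 ⇒ t ≤ 22. So t ∈ [0, 22]: 23 solutions.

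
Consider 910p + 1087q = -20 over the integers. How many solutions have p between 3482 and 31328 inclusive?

gcd(1087, 910) = 1  (1087 = 1*910 + 177, 910 = 5*177 + 25, 177 = 7*25 + 2, 25 = 12*2 + 1, 2 = 2*1).
Back-substituting, 910*(522) + 1087*(-437) = 1.
Scale by -20: particular solution (-10440, 8740); reduce p mod 1087: (430, -360).
General solution: p = 430 + 1087t, q = -360 - 910t for integer t.
3482 ≤ 430 + 1087t ≤ 31328 gives t ∈ [3, 28], which is 26 values.

26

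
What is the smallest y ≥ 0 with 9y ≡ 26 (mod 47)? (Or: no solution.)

29

gcd(47, 9) = 1.
1 divides 26, so solutions exist.
By Bézout, 9·(21) + 47·(-4) = 1.
So 9·(21) ≡ 1 (mod 47); multiply by 26: y ≡ 546 (mod 47).
Smallest nonnegative: y = 546 mod 47 = 29.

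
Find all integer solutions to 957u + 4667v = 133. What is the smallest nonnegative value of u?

678

gcd(4667, 957) = 1  (4667 = 4×957 + 839, 957 = 1×839 + 118, 839 = 7×118 + 13, 118 = 9×13 + 1, 13 = 13×1).
1 divides 133, so solutions exist.
Back-substituting, 957×(356) + 4667×(-73) = 1.
Scale by 133/1 = 133: (u₀, v₀) = (47348, -9709).
General solution: u = 47348 + 4667t, v = -9709 - 957t for integer t.
u ≥ 0: smallest is 47348 mod 4667 = 678 (at t = -10), with v = -139.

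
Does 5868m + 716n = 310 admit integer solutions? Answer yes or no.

no

gcd(5868, 716) = 4  (5868 = 8·716 + 140, 716 = 5·140 + 16, 140 = 8·16 + 12, 16 = 1·12 + 4, 12 = 3·4).
4 does not divide 310 (remainder 2), so no integer solutions.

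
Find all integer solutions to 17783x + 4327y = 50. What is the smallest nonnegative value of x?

gcd(17783, 4327) = 1.
1 divides 50, so solutions exist.
By Bézout, 17783·(1248) + 4327·(-5129) = 1.
Scale by 50/1 = 50: (x₀, y₀) = (62400, -256450).
General solution: x = 62400 + 4327t, y = -256450 - 17783t for integer t.
x ≥ 0: smallest is 62400 mod 4327 = 1822 (at t = -14), with y = -7488.

1822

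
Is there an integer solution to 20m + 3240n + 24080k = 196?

no

gcd(3240, 20) = 20  (3240 = 162·20).
gcd(20, 24080) = 20.
20 does not divide 196 (remainder 16), so no integer solutions.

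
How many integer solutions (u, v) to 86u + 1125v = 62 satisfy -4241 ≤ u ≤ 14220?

17

gcd(1125, 86) = 1.
By Bézout, 86·(-484) + 1125·(37) = 1.
Particular solution: (367, -28).
General solution: u = 367 + 1125t, v = -28 - 86t for integer t.
-4241 ≤ 367 + 1125t ≤ 14220 gives t ∈ [-4, 12], which is 17 values.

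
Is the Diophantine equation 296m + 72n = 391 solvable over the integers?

no

gcd(296, 72) = 8  (296 = 4×72 + 8, 72 = 9×8).
8 does not divide 391 (remainder 7), so no integer solutions.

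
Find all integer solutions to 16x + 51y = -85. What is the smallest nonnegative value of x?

gcd(51, 16):
  51 = 3·16 + 3
  16 = 5·3 + 1
  3 = 3·1
so gcd(51, 16) = 1.
1 divides -85, so solutions exist.
Back-substitute for Bézout coefficients:
  1 = 16 - 5·3
  ... = 16·(16) + 51·(-5)
Scale by -85/1 = -85: (x₀, y₀) = (-1360, 425).
General solution: x = -1360 + 51t, y = 425 - 16t for integer t.
x ≥ 0: smallest is -1360 mod 51 = 17 (at t = 27), with y = -7.

17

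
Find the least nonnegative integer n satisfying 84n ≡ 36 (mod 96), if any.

5

gcd(96, 84) = 12  (96 = 1×84 + 12, 84 = 7×12).
12 divides 36, so solutions exist.
Back-substituting, 84×(-1) + 96×(1) = 12.
So 84×(-1) ≡ 12 (mod 96); multiply by 3: n ≡ -3 (mod 8).
Smallest nonnegative: n = -3 mod 8 = 5.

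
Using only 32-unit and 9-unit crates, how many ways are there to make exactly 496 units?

2

Need nonnegative integers with 32j + 9k = 496.
gcd(32, 9) = 1, and 32·(2) + 9·(-7) = 1.
So (j₀, k₀) = (992, -3472); general j = 992 + 9t, k = -3472 - 32t.
j ≥ 0 ⇒ t ≥ -110; k ≥ 0 ⇒ t ≤ -109. That's 2 values of t.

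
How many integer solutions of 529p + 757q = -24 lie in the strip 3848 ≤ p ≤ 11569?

gcd(757, 529) = 1  (757 = 1·529 + 228, 529 = 2·228 + 73, 228 = 3·73 + 9, 73 = 8·9 + 1, 9 = 9·1).
Back-substituting, 529·(83) + 757·(-58) = 1.
Scale by -24: particular solution (-1992, 1392); reduce p mod 757: (279, -195).
General solution: p = 279 + 757t, q = -195 - 529t for integer t.
3848 ≤ 279 + 757t ≤ 11569 gives t ∈ [5, 14], which is 10 values.

10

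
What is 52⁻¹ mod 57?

34

gcd(57, 52) = 1.
By Bézout, 52·(-23) + 57·(21) = 1.
So 52·-23 ≡ 1 (mod 57), and -23 mod 57 = 34.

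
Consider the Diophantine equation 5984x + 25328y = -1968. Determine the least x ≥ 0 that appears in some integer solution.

224

gcd(25328, 5984):
  25328 = 4×5984 + 1392
  5984 = 4×1392 + 416
  1392 = 3×416 + 144
  416 = 2×144 + 128
  144 = 1×128 + 16
  128 = 8×16
so gcd(25328, 5984) = 16.
16 divides -1968, so solutions exist.
Back-substitute for Bézout coefficients:
  16 = 144 - 1×128
  ... = 5984×(-182) + 25328×(43)
Scale by -1968/16 = -123: (x₀, y₀) = (22386, -5289).
General solution: x = 22386 + 1583t, y = -5289 - 374t for integer t.
x ≥ 0: smallest is 22386 mod 1583 = 224 (at t = -14), with y = -53.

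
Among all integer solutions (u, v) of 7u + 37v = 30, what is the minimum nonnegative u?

36

gcd(37, 7) = 1.
1 divides 30, so solutions exist.
By Bézout, 7×(16) + 37×(-3) = 1.
Scale by 30/1 = 30: (u₀, v₀) = (480, -90).
General solution: u = 480 + 37t, v = -90 - 7t for integer t.
u ≥ 0: smallest is 480 mod 37 = 36 (at t = -12), with v = -6.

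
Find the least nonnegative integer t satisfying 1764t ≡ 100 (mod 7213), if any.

gcd(7213, 1764):
  7213 = 4·1764 + 157
  1764 = 11·157 + 37
  157 = 4·37 + 9
  37 = 4·9 + 1
  9 = 9·1
so gcd(7213, 1764) = 1.
1 divides 100, so solutions exist.
Back-substitute for Bézout coefficients:
  1 = 37 - 4·9
  ... = 1764·(781) + 7213·(-191)
So 1764·(781) ≡ 1 (mod 7213); multiply by 100: t ≡ 78100 (mod 7213).
Smallest nonnegative: t = 78100 mod 7213 = 5970.

5970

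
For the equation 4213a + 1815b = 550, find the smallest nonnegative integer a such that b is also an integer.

85

gcd(4213, 1815) = 11  (4213 = 2×1815 + 583, 1815 = 3×583 + 66, 583 = 8×66 + 55, 66 = 1×55 + 11, 55 = 5×11).
11 divides 550, so solutions exist.
Back-substituting, 4213×(-28) + 1815×(65) = 11.
Scale by 550/11 = 50: (a₀, b₀) = (-1400, 3250).
General solution: a = -1400 + 165t, b = 3250 - 383t for integer t.
a ≥ 0: smallest is -1400 mod 165 = 85 (at t = 9), with b = -197.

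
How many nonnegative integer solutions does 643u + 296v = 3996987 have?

gcd(643, 296):
  643 = 2×296 + 51
  296 = 5×51 + 41
  51 = 1×41 + 10
  41 = 4×10 + 1
  10 = 10×1
so gcd(643, 296) = 1.
Back-substitute for Bézout coefficients:
  1 = 41 - 4×10
  ... = 643×(-29) + 296×(63)
Scale by 3996987: one solution is (-115912623, 251810181). Reduce u mod 296: (89, 13310).
General: u = 89 + 296t, v = 13310 - 643t.
u ≥ 0 ⇒ t ≥ 0; v ≥ 0 ⇒ t ≤ 20. So t ∈ [0, 20]: 21 solutions.

21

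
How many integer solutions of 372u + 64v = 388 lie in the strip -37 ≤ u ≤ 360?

25

gcd(372, 64):
  372 = 5*64 + 52
  64 = 1*52 + 12
  52 = 4*12 + 4
  12 = 3*4
so gcd(372, 64) = 4.
Back-substitute for Bézout coefficients:
  4 = 52 - 4*12
  ... = 372*(5) + 64*(-29)
Scale by 97: particular solution (485, -2813); reduce u mod 16: (5, -23).
General solution: u = 5 + 16t, v = -23 - 93t for integer t.
-37 ≤ 5 + 16t ≤ 360 gives t ∈ [-2, 22], which is 25 values.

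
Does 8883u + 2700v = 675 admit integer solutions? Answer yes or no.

gcd(8883, 2700) = 27.
27 divides 675, so integer solutions exist.

yes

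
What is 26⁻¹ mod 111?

gcd(111, 26):
  111 = 4*26 + 7
  26 = 3*7 + 5
  7 = 1*5 + 2
  5 = 2*2 + 1
  2 = 2*1
so gcd(111, 26) = 1.
Back-substitute for Bézout coefficients:
  1 = 5 - 2*2
  ... = 26*(47) + 111*(-11)
So 26*47 ≡ 1 (mod 111), and 47 mod 111 = 47.

47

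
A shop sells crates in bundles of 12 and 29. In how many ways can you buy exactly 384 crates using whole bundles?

2

Need nonnegative integers with 12j + 29k = 384.
gcd(12, 29) = 1, and 12·(-12) + 29·(5) = 1.
So (j₀, k₀) = (-4608, 1920); general j = -4608 + 29t, k = 1920 - 12t.
j ≥ 0 ⇒ t ≥ 159; k ≥ 0 ⇒ t ≤ 160. That's 2 values of t.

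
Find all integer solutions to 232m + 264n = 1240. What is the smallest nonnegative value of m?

19

gcd(264, 232) = 8.
8 divides 1240, so solutions exist.
By Bézout, 232*(8) + 264*(-7) = 8.
Scale by 1240/8 = 155: (m₀, n₀) = (1240, -1085).
General solution: m = 1240 + 33t, n = -1085 - 29t for integer t.
m ≥ 0: smallest is 1240 mod 33 = 19 (at t = -37), with n = -12.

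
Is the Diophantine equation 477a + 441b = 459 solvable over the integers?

yes

gcd(477, 441) = 9.
9 divides 459, so integer solutions exist.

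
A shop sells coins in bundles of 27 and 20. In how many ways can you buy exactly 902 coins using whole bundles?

Need nonnegative integers with 27j + 20k = 902.
gcd(27, 20) = 1, and 27·(3) + 20·(-4) = 1.
So (j₀, k₀) = (2706, -3608); general j = 2706 + 20t, k = -3608 - 27t.
j ≥ 0 ⇒ t ≥ -135; k ≥ 0 ⇒ t ≤ -134. That's 2 values of t.

2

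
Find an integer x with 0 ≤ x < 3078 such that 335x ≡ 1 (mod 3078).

gcd(3078, 335) = 1  (3078 = 9×335 + 63, 335 = 5×63 + 20, 63 = 3×20 + 3, 20 = 6×3 + 2, 3 = 1×2 + 1, 2 = 2×1).
Back-substituting, 335×(-1075) + 3078×(117) = 1.
So 335×-1075 ≡ 1 (mod 3078), and -1075 mod 3078 = 2003.

2003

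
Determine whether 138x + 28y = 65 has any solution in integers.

gcd(138, 28) = 2.
2 does not divide 65 (remainder 1), so no integer solutions.

no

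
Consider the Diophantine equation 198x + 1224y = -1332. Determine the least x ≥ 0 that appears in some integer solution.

gcd(1224, 198):
  1224 = 6·198 + 36
  198 = 5·36 + 18
  36 = 2·18
so gcd(1224, 198) = 18.
18 divides -1332, so solutions exist.
Back-substitute for Bézout coefficients:
  18 = 198 - 5·36
  ... = 198·(31) + 1224·(-5)
Scale by -1332/18 = -74: (x₀, y₀) = (-2294, 370).
General solution: x = -2294 + 68t, y = 370 - 11t for integer t.
x ≥ 0: smallest is -2294 mod 68 = 18 (at t = 34), with y = -4.

18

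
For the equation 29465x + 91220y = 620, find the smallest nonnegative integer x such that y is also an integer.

10752

gcd(91220, 29465):
  91220 = 3·29465 + 2825
  29465 = 10·2825 + 1215
  2825 = 2·1215 + 395
  1215 = 3·395 + 30
  395 = 13·30 + 5
  30 = 6·5
so gcd(91220, 29465) = 5.
5 divides 620, so solutions exist.
Back-substitute for Bézout coefficients:
  5 = 395 - 13·30
  ... = 29465·(-3003) + 91220·(970)
Scale by 620/5 = 124: (x₀, y₀) = (-372372, 120280).
General solution: x = -372372 + 18244t, y = 120280 - 5893t for integer t.
x ≥ 0: smallest is -372372 mod 18244 = 10752 (at t = 21), with y = -3473.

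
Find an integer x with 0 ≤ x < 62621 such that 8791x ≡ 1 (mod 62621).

33679

gcd(62621, 8791) = 1.
By Bézout, 8791*(-28942) + 62621*(4063) = 1.
So 8791*-28942 ≡ 1 (mod 62621), and -28942 mod 62621 = 33679.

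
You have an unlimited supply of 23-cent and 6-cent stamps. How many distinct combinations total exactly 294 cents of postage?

3

Need nonnegative integers with 23j + 6k = 294.
gcd(23, 6) = 1, and 23·(-1) + 6·(4) = 1.
So (j₀, k₀) = (-294, 1176); general j = -294 + 6t, k = 1176 - 23t.
j ≥ 0 ⇒ t ≥ 49; k ≥ 0 ⇒ t ≤ 51. That's 3 values of t.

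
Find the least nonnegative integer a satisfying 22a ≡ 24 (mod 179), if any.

gcd(179, 22):
  179 = 8×22 + 3
  22 = 7×3 + 1
  3 = 3×1
so gcd(179, 22) = 1.
1 divides 24, so solutions exist.
Back-substitute for Bézout coefficients:
  1 = 22 - 7×3
  ... = 22×(57) + 179×(-7)
So 22×(57) ≡ 1 (mod 179); multiply by 24: a ≡ 1368 (mod 179).
Smallest nonnegative: a = 1368 mod 179 = 115.

115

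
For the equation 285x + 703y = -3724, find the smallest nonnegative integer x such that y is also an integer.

19

gcd(703, 285) = 19.
19 divides -3724, so solutions exist.
By Bézout, 285*(5) + 703*(-2) = 19.
Scale by -3724/19 = -196: (x₀, y₀) = (-980, 392).
General solution: x = -980 + 37t, y = 392 - 15t for integer t.
x ≥ 0: smallest is -980 mod 37 = 19 (at t = 27), with y = -13.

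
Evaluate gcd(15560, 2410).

gcd(15560, 2410):
  15560 = 6·2410 + 1100
  2410 = 2·1100 + 210
  1100 = 5·210 + 50
  210 = 4·50 + 10
  50 = 5·10
so gcd(15560, 2410) = 10.

10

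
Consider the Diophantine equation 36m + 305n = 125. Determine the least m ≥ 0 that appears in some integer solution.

300

gcd(305, 36) = 1  (305 = 8*36 + 17, 36 = 2*17 + 2, 17 = 8*2 + 1, 2 = 2*1).
1 divides 125, so solutions exist.
Back-substituting, 36*(-144) + 305*(17) = 1.
Scale by 125/1 = 125: (m₀, n₀) = (-18000, 2125).
General solution: m = -18000 + 305t, n = 2125 - 36t for integer t.
m ≥ 0: smallest is -18000 mod 305 = 300 (at t = 60), with n = -35.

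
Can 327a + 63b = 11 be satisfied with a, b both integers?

no

gcd(327, 63):
  327 = 5*63 + 12
  63 = 5*12 + 3
  12 = 4*3
so gcd(327, 63) = 3.
3 does not divide 11 (remainder 2), so no integer solutions.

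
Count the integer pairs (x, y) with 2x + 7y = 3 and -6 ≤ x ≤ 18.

gcd(7, 2) = 1  (7 = 3*2 + 1, 2 = 2*1).
Back-substituting, 2*(-3) + 7*(1) = 1.
Scale by 3: particular solution (-9, 3); reduce x mod 7: (5, -1).
General solution: x = 5 + 7t, y = -1 - 2t for integer t.
-6 ≤ 5 + 7t ≤ 18 gives t ∈ [-1, 1], which is 3 values.

3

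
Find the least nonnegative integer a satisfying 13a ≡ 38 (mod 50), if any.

gcd(50, 13):
  50 = 3×13 + 11
  13 = 1×11 + 2
  11 = 5×2 + 1
  2 = 2×1
so gcd(50, 13) = 1.
1 divides 38, so solutions exist.
Back-substitute for Bézout coefficients:
  1 = 11 - 5×2
  ... = 13×(-23) + 50×(6)
So 13×(-23) ≡ 1 (mod 50); multiply by 38: a ≡ -874 (mod 50).
Smallest nonnegative: a = -874 mod 50 = 26.

26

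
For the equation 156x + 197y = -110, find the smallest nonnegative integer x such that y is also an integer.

118

gcd(197, 156) = 1  (197 = 1·156 + 41, 156 = 3·41 + 33, 41 = 1·33 + 8, 33 = 4·8 + 1, 8 = 8·1).
1 divides -110, so solutions exist.
Back-substituting, 156·(24) + 197·(-19) = 1.
Scale by -110/1 = -110: (x₀, y₀) = (-2640, 2090).
General solution: x = -2640 + 197t, y = 2090 - 156t for integer t.
x ≥ 0: smallest is -2640 mod 197 = 118 (at t = 14), with y = -94.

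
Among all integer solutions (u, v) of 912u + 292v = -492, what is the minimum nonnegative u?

35

gcd(912, 292) = 4  (912 = 3*292 + 36, 292 = 8*36 + 4, 36 = 9*4).
4 divides -492, so solutions exist.
Back-substituting, 912*(-8) + 292*(25) = 4.
Scale by -492/4 = -123: (u₀, v₀) = (984, -3075).
General solution: u = 984 + 73t, v = -3075 - 228t for integer t.
u ≥ 0: smallest is 984 mod 73 = 35 (at t = -13), with v = -111.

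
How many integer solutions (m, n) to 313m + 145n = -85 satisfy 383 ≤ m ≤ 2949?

gcd(313, 145):
  313 = 2×145 + 23
  145 = 6×23 + 7
  23 = 3×7 + 2
  7 = 3×2 + 1
  2 = 2×1
so gcd(313, 145) = 1.
Back-substitute for Bézout coefficients:
  1 = 7 - 3×2
  ... = 313×(-63) + 145×(136)
Scale by -85: particular solution (5355, -11560); reduce m mod 145: (135, -292).
General solution: m = 135 + 145t, n = -292 - 313t for integer t.
383 ≤ 135 + 145t ≤ 2949 gives t ∈ [2, 19], which is 18 values.

18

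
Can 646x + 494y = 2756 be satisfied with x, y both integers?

gcd(646, 494) = 38.
38 does not divide 2756 (remainder 20), so no integer solutions.

no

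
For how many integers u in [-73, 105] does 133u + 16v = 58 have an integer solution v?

gcd(133, 16):
  133 = 8*16 + 5
  16 = 3*5 + 1
  5 = 5*1
so gcd(133, 16) = 1.
Back-substitute for Bézout coefficients:
  1 = 16 - 3*5
  ... = 133*(-3) + 16*(25)
Scale by 58: particular solution (-174, 1450); reduce u mod 16: (2, -13).
General solution: u = 2 + 16t, v = -13 - 133t for integer t.
-73 ≤ 2 + 16t ≤ 105 gives t ∈ [-4, 6], which is 11 values.

11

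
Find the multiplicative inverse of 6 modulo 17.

gcd(17, 6):
  17 = 2×6 + 5
  6 = 1×5 + 1
  5 = 5×1
so gcd(17, 6) = 1.
Back-substitute for Bézout coefficients:
  1 = 6 - 1×5
  ... = 6×(3) + 17×(-1)
So 6×3 ≡ 1 (mod 17), and 3 mod 17 = 3.

3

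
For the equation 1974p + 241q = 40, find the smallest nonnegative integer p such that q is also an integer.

gcd(1974, 241) = 1.
1 divides 40, so solutions exist.
By Bézout, 1974·(-110) + 241·(901) = 1.
Scale by 40/1 = 40: (p₀, q₀) = (-4400, 36040).
General solution: p = -4400 + 241t, q = 36040 - 1974t for integer t.
p ≥ 0: smallest is -4400 mod 241 = 179 (at t = 19), with q = -1466.

179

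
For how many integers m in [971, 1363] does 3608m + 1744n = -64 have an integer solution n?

gcd(3608, 1744) = 8  (3608 = 2*1744 + 120, 1744 = 14*120 + 64, 120 = 1*64 + 56, 64 = 1*56 + 8, 56 = 7*8).
Back-substituting, 3608*(-29) + 1744*(60) = 8.
Scale by -8: particular solution (232, -480); reduce m mod 218: (14, -29).
General solution: m = 14 + 218t, n = -29 - 451t for integer t.
971 ≤ 14 + 218t ≤ 1363 gives t ∈ [5, 6], which is 2 values.

2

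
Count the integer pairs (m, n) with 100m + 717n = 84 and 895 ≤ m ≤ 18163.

gcd(717, 100):
  717 = 7·100 + 17
  100 = 5·17 + 15
  17 = 1·15 + 2
  15 = 7·2 + 1
  2 = 2·1
so gcd(717, 100) = 1.
Back-substitute for Bézout coefficients:
  1 = 15 - 7·2
  ... = 100·(337) + 717·(-47)
Scale by 84: particular solution (28308, -3948); reduce m mod 717: (345, -48).
General solution: m = 345 + 717t, n = -48 - 100t for integer t.
895 ≤ 345 + 717t ≤ 18163 gives t ∈ [1, 24], which is 24 values.

24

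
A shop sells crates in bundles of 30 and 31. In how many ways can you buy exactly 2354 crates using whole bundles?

3

Need nonnegative integers with 30j + 31k = 2354.
gcd(30, 31) = 1, and 30·(-1) + 31·(1) = 1.
So (j₀, k₀) = (-2354, 2354); general j = -2354 + 31t, k = 2354 - 30t.
j ≥ 0 ⇒ t ≥ 76; k ≥ 0 ⇒ t ≤ 78. That's 3 values of t.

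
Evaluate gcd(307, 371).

1

gcd(371, 307):
  371 = 1·307 + 64
  307 = 4·64 + 51
  64 = 1·51 + 13
  51 = 3·13 + 12
  13 = 1·12 + 1
  12 = 12·1
so gcd(371, 307) = 1.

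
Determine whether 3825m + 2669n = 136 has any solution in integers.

gcd(3825, 2669) = 17.
17 divides 136, so integer solutions exist.

yes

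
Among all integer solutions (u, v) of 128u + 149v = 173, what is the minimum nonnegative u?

84

gcd(149, 128) = 1.
1 divides 173, so solutions exist.
By Bézout, 128×(-71) + 149×(61) = 1.
Scale by 173/1 = 173: (u₀, v₀) = (-12283, 10553).
General solution: u = -12283 + 149t, v = 10553 - 128t for integer t.
u ≥ 0: smallest is -12283 mod 149 = 84 (at t = 83), with v = -71.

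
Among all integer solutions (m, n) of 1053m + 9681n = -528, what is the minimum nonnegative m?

2491

gcd(9681, 1053) = 3.
3 divides -528, so solutions exist.
By Bézout, 1053·(1471) + 9681·(-160) = 3.
Scale by -528/3 = -176: (m₀, n₀) = (-258896, 28160).
General solution: m = -258896 + 3227t, n = 28160 - 351t for integer t.
m ≥ 0: smallest is -258896 mod 3227 = 2491 (at t = 81), with n = -271.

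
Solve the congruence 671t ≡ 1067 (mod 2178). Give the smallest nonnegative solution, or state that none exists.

gcd(2178, 671) = 11  (2178 = 3×671 + 165, 671 = 4×165 + 11, 165 = 15×11).
11 divides 1067, so solutions exist.
Back-substituting, 671×(13) + 2178×(-4) = 11.
So 671×(13) ≡ 11 (mod 2178); multiply by 97: t ≡ 1261 (mod 198).
Smallest nonnegative: t = 1261 mod 198 = 73.

73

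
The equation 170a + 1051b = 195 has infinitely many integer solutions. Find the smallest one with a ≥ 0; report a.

403

gcd(1051, 170) = 1.
1 divides 195, so solutions exist.
By Bézout, 170*(-68) + 1051*(11) = 1.
Scale by 195/1 = 195: (a₀, b₀) = (-13260, 2145).
General solution: a = -13260 + 1051t, b = 2145 - 170t for integer t.
a ≥ 0: smallest is -13260 mod 1051 = 403 (at t = 13), with b = -65.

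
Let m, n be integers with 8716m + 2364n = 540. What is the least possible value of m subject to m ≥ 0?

gcd(8716, 2364):
  8716 = 3*2364 + 1624
  2364 = 1*1624 + 740
  1624 = 2*740 + 144
  740 = 5*144 + 20
  144 = 7*20 + 4
  20 = 5*4
so gcd(8716, 2364) = 4.
4 divides 540, so solutions exist.
Back-substitute for Bézout coefficients:
  4 = 144 - 7*20
  ... = 8716*(115) + 2364*(-424)
Scale by 540/4 = 135: (m₀, n₀) = (15525, -57240).
General solution: m = 15525 + 591t, n = -57240 - 2179t for integer t.
m ≥ 0: smallest is 15525 mod 591 = 159 (at t = -26), with n = -586.

159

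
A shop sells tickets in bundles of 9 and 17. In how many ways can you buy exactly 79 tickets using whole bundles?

Need nonnegative integers with 9j + 17k = 79.
gcd(9, 17) = 1, and 9·(2) + 17·(-1) = 1.
So (j₀, k₀) = (158, -79); general j = 158 + 17t, k = -79 - 9t.
j ≥ 0 ⇒ t ≥ -9; k ≥ 0 ⇒ t ≤ -9. That's 1 value of t.

1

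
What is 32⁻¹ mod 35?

gcd(35, 32) = 1.
By Bézout, 32·(-12) + 35·(11) = 1.
So 32·-12 ≡ 1 (mod 35), and -12 mod 35 = 23.

23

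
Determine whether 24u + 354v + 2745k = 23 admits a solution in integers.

no

gcd(354, 24) = 6.
gcd(6, 2745) = 3.
3 does not divide 23 (remainder 2), so no integer solutions.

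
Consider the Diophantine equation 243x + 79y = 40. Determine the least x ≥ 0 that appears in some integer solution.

gcd(243, 79):
  243 = 3×79 + 6
  79 = 13×6 + 1
  6 = 6×1
so gcd(243, 79) = 1.
1 divides 40, so solutions exist.
Back-substitute for Bézout coefficients:
  1 = 79 - 13×6
  ... = 243×(-13) + 79×(40)
Scale by 40/1 = 40: (x₀, y₀) = (-520, 1600).
General solution: x = -520 + 79t, y = 1600 - 243t for integer t.
x ≥ 0: smallest is -520 mod 79 = 33 (at t = 7), with y = -101.

33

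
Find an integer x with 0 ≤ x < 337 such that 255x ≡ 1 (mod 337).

gcd(337, 255) = 1  (337 = 1×255 + 82, 255 = 3×82 + 9, 82 = 9×9 + 1, 9 = 9×1).
Back-substituting, 255×(-37) + 337×(28) = 1.
So 255×-37 ≡ 1 (mod 337), and -37 mod 337 = 300.

300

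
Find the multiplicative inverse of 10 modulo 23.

7

gcd(23, 10):
  23 = 2·10 + 3
  10 = 3·3 + 1
  3 = 3·1
so gcd(23, 10) = 1.
Back-substitute for Bézout coefficients:
  1 = 10 - 3·3
  ... = 10·(7) + 23·(-3)
So 10·7 ≡ 1 (mod 23), and 7 mod 23 = 7.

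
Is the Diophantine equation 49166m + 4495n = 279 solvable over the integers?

yes

gcd(49166, 4495) = 31  (49166 = 10*4495 + 4216, 4495 = 1*4216 + 279, 4216 = 15*279 + 31, 279 = 9*31).
31 divides 279, so integer solutions exist.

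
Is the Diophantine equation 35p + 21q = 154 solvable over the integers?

yes

gcd(35, 21) = 7.
7 divides 154, so integer solutions exist.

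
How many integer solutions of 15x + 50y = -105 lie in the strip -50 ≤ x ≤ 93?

15

gcd(50, 15):
  50 = 3×15 + 5
  15 = 3×5
so gcd(50, 15) = 5.
Back-substitute for Bézout coefficients:
  5 = 50 - 3×15
  ... = 15×(-3) + 50×(1)
Scale by -21: particular solution (63, -21); reduce x mod 10: (3, -3).
General solution: x = 3 + 10t, y = -3 - 3t for integer t.
-50 ≤ 3 + 10t ≤ 93 gives t ∈ [-5, 9], which is 15 values.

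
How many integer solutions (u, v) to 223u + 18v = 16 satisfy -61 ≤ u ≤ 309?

20

gcd(223, 18) = 1.
By Bézout, 223*(-5) + 18*(62) = 1.
Particular solution: (10, -123).
General solution: u = 10 + 18t, v = -123 - 223t for integer t.
-61 ≤ 10 + 18t ≤ 309 gives t ∈ [-3, 16], which is 20 values.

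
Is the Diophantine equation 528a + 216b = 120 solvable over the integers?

yes

gcd(528, 216) = 24.
24 divides 120, so integer solutions exist.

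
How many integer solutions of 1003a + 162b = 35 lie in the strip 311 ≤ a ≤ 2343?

12

gcd(1003, 162) = 1  (1003 = 6×162 + 31, 162 = 5×31 + 7, 31 = 4×7 + 3, 7 = 2×3 + 1, 3 = 3×1).
Back-substituting, 1003×(-47) + 162×(291) = 1.
Scale by 35: particular solution (-1645, 10185); reduce a mod 162: (137, -848).
General solution: a = 137 + 162t, b = -848 - 1003t for integer t.
311 ≤ 137 + 162t ≤ 2343 gives t ∈ [2, 13], which is 12 values.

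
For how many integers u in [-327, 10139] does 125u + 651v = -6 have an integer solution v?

16

gcd(651, 125):
  651 = 5·125 + 26
  125 = 4·26 + 21
  26 = 1·21 + 5
  21 = 4·5 + 1
  5 = 5·1
so gcd(651, 125) = 1.
Back-substitute for Bézout coefficients:
  1 = 21 - 4·5
  ... = 125·(125) + 651·(-24)
Scale by -6: particular solution (-750, 144); reduce u mod 651: (552, -106).
General solution: u = 552 + 651t, v = -106 - 125t for integer t.
-327 ≤ 552 + 651t ≤ 10139 gives t ∈ [-1, 14], which is 16 values.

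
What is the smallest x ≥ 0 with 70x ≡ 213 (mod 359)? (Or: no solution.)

gcd(359, 70):
  359 = 5×70 + 9
  70 = 7×9 + 7
  9 = 1×7 + 2
  7 = 3×2 + 1
  2 = 2×1
so gcd(359, 70) = 1.
1 divides 213, so solutions exist.
Back-substitute for Bézout coefficients:
  1 = 7 - 3×2
  ... = 70×(159) + 359×(-31)
So 70×(159) ≡ 1 (mod 359); multiply by 213: x ≡ 33867 (mod 359).
Smallest nonnegative: x = 33867 mod 359 = 121.

121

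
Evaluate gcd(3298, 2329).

gcd(3298, 2329):
  3298 = 1×2329 + 969
  2329 = 2×969 + 391
  969 = 2×391 + 187
  391 = 2×187 + 17
  187 = 11×17
so gcd(3298, 2329) = 17.

17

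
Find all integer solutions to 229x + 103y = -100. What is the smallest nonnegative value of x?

gcd(229, 103) = 1.
1 divides -100, so solutions exist.
By Bézout, 229×(9) + 103×(-20) = 1.
Scale by -100/1 = -100: (x₀, y₀) = (-900, 2000).
General solution: x = -900 + 103t, y = 2000 - 229t for integer t.
x ≥ 0: smallest is -900 mod 103 = 27 (at t = 9), with y = -61.

27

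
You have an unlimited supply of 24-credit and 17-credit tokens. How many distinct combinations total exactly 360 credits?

Need nonnegative integers with 24j + 17k = 360.
gcd(24, 17) = 1, and 24·(5) + 17·(-7) = 1.
So (j₀, k₀) = (1800, -2520); general j = 1800 + 17t, k = -2520 - 24t.
j ≥ 0 ⇒ t ≥ -105; k ≥ 0 ⇒ t ≤ -105. That's 1 value of t.

1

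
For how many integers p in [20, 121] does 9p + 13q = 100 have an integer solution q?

8

gcd(13, 9):
  13 = 1·9 + 4
  9 = 2·4 + 1
  4 = 4·1
so gcd(13, 9) = 1.
Back-substitute for Bézout coefficients:
  1 = 9 - 2·4
  ... = 9·(3) + 13·(-2)
Scale by 100: particular solution (300, -200); reduce p mod 13: (1, 7).
General solution: p = 1 + 13t, q = 7 - 9t for integer t.
20 ≤ 1 + 13t ≤ 121 gives t ∈ [2, 9], which is 8 values.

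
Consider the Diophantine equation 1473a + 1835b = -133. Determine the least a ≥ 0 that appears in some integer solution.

gcd(1835, 1473):
  1835 = 1*1473 + 362
  1473 = 4*362 + 25
  362 = 14*25 + 12
  25 = 2*12 + 1
  12 = 12*1
so gcd(1835, 1473) = 1.
1 divides -133, so solutions exist.
Back-substitute for Bézout coefficients:
  1 = 25 - 2*12
  ... = 1473*(147) + 1835*(-118)
Scale by -133/1 = -133: (a₀, b₀) = (-19551, 15694).
General solution: a = -19551 + 1835t, b = 15694 - 1473t for integer t.
a ≥ 0: smallest is -19551 mod 1835 = 634 (at t = 11), with b = -509.

634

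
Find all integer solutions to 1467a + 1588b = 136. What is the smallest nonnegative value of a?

gcd(1588, 1467) = 1  (1588 = 1*1467 + 121, 1467 = 12*121 + 15, 121 = 8*15 + 1, 15 = 15*1).
1 divides 136, so solutions exist.
Back-substituting, 1467*(-105) + 1588*(97) = 1.
Scale by 136/1 = 136: (a₀, b₀) = (-14280, 13192).
General solution: a = -14280 + 1588t, b = 13192 - 1467t for integer t.
a ≥ 0: smallest is -14280 mod 1588 = 12 (at t = 9), with b = -11.

12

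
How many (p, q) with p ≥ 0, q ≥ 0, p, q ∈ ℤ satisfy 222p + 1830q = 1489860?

22

gcd(1830, 222) = 6  (1830 = 8*222 + 54, 222 = 4*54 + 6, 54 = 9*6).
Back-substituting, 222*(33) + 1830*(-4) = 6.
Scale by 248310: one solution is (8194230, -993240). Reduce p mod 305: (100, 802).
General: p = 100 + 305t, q = 802 - 37t.
p ≥ 0 ⇒ t ≥ 0; q ≥ 0 ⇒ t ≤ 21. So t ∈ [0, 21]: 22 solutions.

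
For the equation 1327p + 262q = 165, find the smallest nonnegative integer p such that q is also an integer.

133

gcd(1327, 262):
  1327 = 5·262 + 17
  262 = 15·17 + 7
  17 = 2·7 + 3
  7 = 2·3 + 1
  3 = 3·1
so gcd(1327, 262) = 1.
1 divides 165, so solutions exist.
Back-substitute for Bézout coefficients:
  1 = 7 - 2·3
  ... = 1327·(-77) + 262·(390)
Scale by 165/1 = 165: (p₀, q₀) = (-12705, 64350).
General solution: p = -12705 + 262t, q = 64350 - 1327t for integer t.
p ≥ 0: smallest is -12705 mod 262 = 133 (at t = 49), with q = -673.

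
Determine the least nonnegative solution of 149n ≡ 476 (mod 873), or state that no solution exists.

gcd(873, 149) = 1.
1 divides 476, so solutions exist.
By Bézout, 149×(416) + 873×(-71) = 1.
So 149×(416) ≡ 1 (mod 873); multiply by 476: n ≡ 198016 (mod 873).
Smallest nonnegative: n = 198016 mod 873 = 718.

718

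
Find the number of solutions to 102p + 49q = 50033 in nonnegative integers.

gcd(102, 49):
  102 = 2*49 + 4
  49 = 12*4 + 1
  4 = 4*1
so gcd(102, 49) = 1.
Back-substitute for Bézout coefficients:
  1 = 49 - 12*4
  ... = 102*(-12) + 49*(25)
Scale by 50033: one solution is (-600396, 1250825). Reduce p mod 49: (1, 1019).
General: p = 1 + 49t, q = 1019 - 102t.
p ≥ 0 ⇒ t ≥ 0; q ≥ 0 ⇒ t ≤ 9. So t ∈ [0, 9]: 10 solutions.

10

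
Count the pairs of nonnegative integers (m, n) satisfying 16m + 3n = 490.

10

gcd(16, 3) = 1.
By Bézout, 16×(1) + 3×(-5) = 1.
One solution: (1, 158).
General: m = 1 + 3t, n = 158 - 16t.
m ≥ 0 ⇒ t ≥ 0; n ≥ 0 ⇒ t ≤ 9. So t ∈ [0, 9]: 10 solutions.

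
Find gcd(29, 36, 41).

gcd(36, 29):
  36 = 1*29 + 7
  29 = 4*7 + 1
  7 = 7*1
so gcd(36, 29) = 1.
gcd(1, 41) = 1.

1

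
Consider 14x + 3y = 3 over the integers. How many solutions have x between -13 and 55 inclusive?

gcd(14, 3) = 1.
By Bézout, 14*(-1) + 3*(5) = 1.
Particular solution: (0, 1).
General solution: x = 0 + 3t, y = 1 - 14t for integer t.
-13 ≤ 0 + 3t ≤ 55 gives t ∈ [-4, 18], which is 23 values.

23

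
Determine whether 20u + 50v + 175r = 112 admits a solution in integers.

no

gcd(50, 20) = 10.
gcd(10, 175) = 5.
5 does not divide 112 (remainder 2), so no integer solutions.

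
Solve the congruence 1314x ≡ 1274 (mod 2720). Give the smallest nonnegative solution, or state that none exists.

gcd(2720, 1314) = 2.
2 divides 1274, so solutions exist.
By Bézout, 1314*(-207) + 2720*(100) = 2.
So 1314*(-207) ≡ 2 (mod 2720); multiply by 637: x ≡ -131859 (mod 1360).
Smallest nonnegative: x = -131859 mod 1360 = 61.

61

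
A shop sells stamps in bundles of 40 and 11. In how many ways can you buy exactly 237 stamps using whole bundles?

Need nonnegative integers with 40j + 11k = 237.
gcd(40, 11) = 1, and 40·(-3) + 11·(11) = 1.
So (j₀, k₀) = (-711, 2607); general j = -711 + 11t, k = 2607 - 40t.
j ≥ 0 ⇒ t ≥ 65; k ≥ 0 ⇒ t ≤ 65. That's 1 value of t.

1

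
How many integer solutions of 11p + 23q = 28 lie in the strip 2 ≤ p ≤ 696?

gcd(23, 11) = 1  (23 = 2*11 + 1, 11 = 11*1).
Back-substituting, 11*(-2) + 23*(1) = 1.
Scale by 28: particular solution (-56, 28); reduce p mod 23: (13, -5).
General solution: p = 13 + 23t, q = -5 - 11t for integer t.
2 ≤ 13 + 23t ≤ 696 gives t ∈ [0, 29], which is 30 values.

30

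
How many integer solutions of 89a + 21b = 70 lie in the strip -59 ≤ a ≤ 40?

5

gcd(89, 21):
  89 = 4*21 + 5
  21 = 4*5 + 1
  5 = 5*1
so gcd(89, 21) = 1.
Back-substitute for Bézout coefficients:
  1 = 21 - 4*5
  ... = 89*(-4) + 21*(17)
Scale by 70: particular solution (-280, 1190); reduce a mod 21: (14, -56).
General solution: a = 14 + 21t, b = -56 - 89t for integer t.
-59 ≤ 14 + 21t ≤ 40 gives t ∈ [-3, 1], which is 5 values.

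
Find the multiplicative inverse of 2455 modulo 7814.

6735

gcd(7814, 2455) = 1  (7814 = 3*2455 + 449, 2455 = 5*449 + 210, 449 = 2*210 + 29, 210 = 7*29 + 7, 29 = 4*7 + 1, 7 = 7*1).
Back-substituting, 2455*(-1079) + 7814*(339) = 1.
So 2455*-1079 ≡ 1 (mod 7814), and -1079 mod 7814 = 6735.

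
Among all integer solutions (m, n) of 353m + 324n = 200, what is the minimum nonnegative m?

208

gcd(353, 324):
  353 = 1×324 + 29
  324 = 11×29 + 5
  29 = 5×5 + 4
  5 = 1×4 + 1
  4 = 4×1
so gcd(353, 324) = 1.
1 divides 200, so solutions exist.
Back-substitute for Bézout coefficients:
  1 = 5 - 1×4
  ... = 353×(-67) + 324×(73)
Scale by 200/1 = 200: (m₀, n₀) = (-13400, 14600).
General solution: m = -13400 + 324t, n = 14600 - 353t for integer t.
m ≥ 0: smallest is -13400 mod 324 = 208 (at t = 42), with n = -226.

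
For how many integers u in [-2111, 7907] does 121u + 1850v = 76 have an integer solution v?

6

gcd(1850, 121):
  1850 = 15·121 + 35
  121 = 3·35 + 16
  35 = 2·16 + 3
  16 = 5·3 + 1
  3 = 3·1
so gcd(1850, 121) = 1.
Back-substitute for Bézout coefficients:
  1 = 16 - 5·3
  ... = 121·(581) + 1850·(-38)
Scale by 76: particular solution (44156, -2888); reduce u mod 1850: (1606, -105).
General solution: u = 1606 + 1850t, v = -105 - 121t for integer t.
-2111 ≤ 1606 + 1850t ≤ 7907 gives t ∈ [-2, 3], which is 6 values.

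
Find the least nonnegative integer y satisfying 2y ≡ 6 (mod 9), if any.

3

gcd(9, 2) = 1  (9 = 4×2 + 1, 2 = 2×1).
1 divides 6, so solutions exist.
Back-substituting, 2×(-4) + 9×(1) = 1.
So 2×(-4) ≡ 1 (mod 9); multiply by 6: y ≡ -24 (mod 9).
Smallest nonnegative: y = -24 mod 9 = 3.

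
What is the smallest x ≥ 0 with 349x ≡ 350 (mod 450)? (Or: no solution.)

50

gcd(450, 349) = 1  (450 = 1*349 + 101, 349 = 3*101 + 46, 101 = 2*46 + 9, 46 = 5*9 + 1, 9 = 9*1).
1 divides 350, so solutions exist.
Back-substituting, 349*(49) + 450*(-38) = 1.
So 349*(49) ≡ 1 (mod 450); multiply by 350: x ≡ 17150 (mod 450).
Smallest nonnegative: x = 17150 mod 450 = 50.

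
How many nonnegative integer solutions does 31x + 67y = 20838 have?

10

gcd(67, 31) = 1  (67 = 2·31 + 5, 31 = 6·5 + 1, 5 = 5·1).
Back-substituting, 31·(13) + 67·(-6) = 1.
Scale by 20838: one solution is (270894, -125028). Reduce x mod 67: (13, 305).
General: x = 13 + 67t, y = 305 - 31t.
x ≥ 0 ⇒ t ≥ 0; y ≥ 0 ⇒ t ≤ 9. So t ∈ [0, 9]: 10 solutions.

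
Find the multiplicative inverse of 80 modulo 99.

gcd(99, 80):
  99 = 1·80 + 19
  80 = 4·19 + 4
  19 = 4·4 + 3
  4 = 1·3 + 1
  3 = 3·1
so gcd(99, 80) = 1.
Back-substitute for Bézout coefficients:
  1 = 4 - 1·3
  ... = 80·(26) + 99·(-21)
So 80·26 ≡ 1 (mod 99), and 26 mod 99 = 26.

26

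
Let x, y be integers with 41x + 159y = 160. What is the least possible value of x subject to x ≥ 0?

gcd(159, 41):
  159 = 3*41 + 36
  41 = 1*36 + 5
  36 = 7*5 + 1
  5 = 5*1
so gcd(159, 41) = 1.
1 divides 160, so solutions exist.
Back-substitute for Bézout coefficients:
  1 = 36 - 7*5
  ... = 41*(-31) + 159*(8)
Scale by 160/1 = 160: (x₀, y₀) = (-4960, 1280).
General solution: x = -4960 + 159t, y = 1280 - 41t for integer t.
x ≥ 0: smallest is -4960 mod 159 = 128 (at t = 32), with y = -32.

128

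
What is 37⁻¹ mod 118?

67

gcd(118, 37):
  118 = 3×37 + 7
  37 = 5×7 + 2
  7 = 3×2 + 1
  2 = 2×1
so gcd(118, 37) = 1.
Back-substitute for Bézout coefficients:
  1 = 7 - 3×2
  ... = 37×(-51) + 118×(16)
So 37×-51 ≡ 1 (mod 118), and -51 mod 118 = 67.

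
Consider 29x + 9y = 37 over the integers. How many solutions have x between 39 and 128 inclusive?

10

gcd(29, 9):
  29 = 3·9 + 2
  9 = 4·2 + 1
  2 = 2·1
so gcd(29, 9) = 1.
Back-substitute for Bézout coefficients:
  1 = 9 - 4·2
  ... = 29·(-4) + 9·(13)
Scale by 37: particular solution (-148, 481); reduce x mod 9: (5, -12).
General solution: x = 5 + 9t, y = -12 - 29t for integer t.
39 ≤ 5 + 9t ≤ 128 gives t ∈ [4, 13], which is 10 values.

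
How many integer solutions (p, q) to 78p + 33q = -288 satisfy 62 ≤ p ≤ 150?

gcd(78, 33) = 3  (78 = 2·33 + 12, 33 = 2·12 + 9, 12 = 1·9 + 3, 9 = 3·3).
Back-substituting, 78·(3) + 33·(-7) = 3.
Scale by -96: particular solution (-288, 672); reduce p mod 11: (9, -30).
General solution: p = 9 + 11t, q = -30 - 26t for integer t.
62 ≤ 9 + 11t ≤ 150 gives t ∈ [5, 12], which is 8 values.

8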